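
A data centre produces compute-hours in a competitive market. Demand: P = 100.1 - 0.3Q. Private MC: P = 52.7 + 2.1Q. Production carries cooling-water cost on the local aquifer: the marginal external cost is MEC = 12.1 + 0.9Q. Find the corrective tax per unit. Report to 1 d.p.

Social marginal cost = private MC + MEC = 64.8 + 3.0Q.
Set SMC = demand: 64.8 + 3.0Q = 100.1 - 0.3Q → Q* = 10.6970.
The Pigouvian tax equals MEC at Q*: 12.1 + 0.9×10.6970 = 21.7273.

tax = 21.7 per unit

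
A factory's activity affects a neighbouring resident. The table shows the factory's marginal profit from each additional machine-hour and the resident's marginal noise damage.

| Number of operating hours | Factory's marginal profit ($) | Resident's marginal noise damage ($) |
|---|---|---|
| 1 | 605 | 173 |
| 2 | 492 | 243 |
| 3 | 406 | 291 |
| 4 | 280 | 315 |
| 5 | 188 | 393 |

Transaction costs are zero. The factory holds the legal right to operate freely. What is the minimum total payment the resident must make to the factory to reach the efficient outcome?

Left alone the factory would choose level 5 (marginal profit stays positive).
Efficient level: k* = 3 (marginal profit ≥ marginal noise damage through 3).
The resident must at least cover the factory's forgone profit from cutting 5→3: 280 + 188 = 468.

$468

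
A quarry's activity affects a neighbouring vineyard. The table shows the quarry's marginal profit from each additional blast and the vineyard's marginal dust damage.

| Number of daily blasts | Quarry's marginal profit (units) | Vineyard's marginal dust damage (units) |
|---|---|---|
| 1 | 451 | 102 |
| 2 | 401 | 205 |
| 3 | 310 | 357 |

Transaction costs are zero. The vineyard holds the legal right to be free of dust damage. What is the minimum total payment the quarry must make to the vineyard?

307

Efficient level: marginal profit ≥ marginal dust damage through level 2, so k* = 2.
With the vineyard holding the right, the quarry must at least compensate total damage at k*: 102 + 205 = 307.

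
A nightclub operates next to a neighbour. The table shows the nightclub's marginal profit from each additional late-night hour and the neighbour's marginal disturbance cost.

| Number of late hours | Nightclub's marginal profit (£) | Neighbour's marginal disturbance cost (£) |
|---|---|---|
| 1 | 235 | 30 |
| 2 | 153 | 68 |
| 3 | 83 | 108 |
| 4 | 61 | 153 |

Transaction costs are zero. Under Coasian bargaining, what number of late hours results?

2

Bargaining reaches the level where marginal profit last exceeds marginal disturbance cost.
That holds through level 2 (153 ≥ 68) but not at 3 (83 < 108).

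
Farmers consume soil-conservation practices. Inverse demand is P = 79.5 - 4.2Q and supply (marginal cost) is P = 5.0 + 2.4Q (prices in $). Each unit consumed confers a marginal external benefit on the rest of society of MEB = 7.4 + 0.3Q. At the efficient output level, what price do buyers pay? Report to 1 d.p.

Social marginal benefit = demand + MEB = 86.9 - 3.9Q.
Set SMB = MC: 86.9 - 3.9Q = 5.0 + 2.4Q → Q* = 13.0000.
Consumer price on the demand curve at Q*: 79.5 − 4.2×13.0000 = 24.9000.

P = $24.9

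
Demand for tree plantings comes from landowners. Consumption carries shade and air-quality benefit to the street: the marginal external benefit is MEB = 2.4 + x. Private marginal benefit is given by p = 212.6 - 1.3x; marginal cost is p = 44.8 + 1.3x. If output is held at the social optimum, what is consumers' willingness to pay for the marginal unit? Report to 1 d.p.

Social marginal benefit = demand + MEB = 215.0 - 0.3x.
Set SMB = MC: 215.0 - 0.3x = 44.8 + 1.3x → x* = 106.3750.
Consumer price on the demand curve at x*: 212.6 − 1.3×106.3750 = 74.3125.

P = 74.3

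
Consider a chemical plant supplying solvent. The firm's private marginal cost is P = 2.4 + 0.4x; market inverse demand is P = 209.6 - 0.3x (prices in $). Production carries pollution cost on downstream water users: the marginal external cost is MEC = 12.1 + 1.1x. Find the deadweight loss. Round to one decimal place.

Market equilibrium (private): 2.4 + 0.4x = 209.6 - 0.3x → x_m = 296.0000.
Social marginal cost = private MC + MEC = 14.5 + 1.5x.
Set SMC = demand: 14.5 + 1.5x = 209.6 - 0.3x → x* = 108.3889.
The loss is the area between SMC and demand from x* to x_m; with linear curves that's a triangle of height MEC(x_m).
DWL = ½ × 187.6111 × 337.7000 = 31678.1342.

DWL = $31678.1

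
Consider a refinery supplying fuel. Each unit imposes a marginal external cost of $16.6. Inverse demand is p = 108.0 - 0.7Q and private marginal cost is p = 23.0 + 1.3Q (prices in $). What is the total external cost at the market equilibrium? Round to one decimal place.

$705.5

Market equilibrium (private): 23.0 + 1.3Q = 108.0 - 0.7Q → Q_m = 42.5000.
Total external cost = MEC × Q_m = 16.6 × 42.5000 = 705.5000.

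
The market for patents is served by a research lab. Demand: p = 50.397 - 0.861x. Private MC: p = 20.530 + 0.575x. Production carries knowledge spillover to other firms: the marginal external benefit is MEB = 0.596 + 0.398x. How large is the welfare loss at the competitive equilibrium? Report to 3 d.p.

DWL = 37.932

Market equilibrium (private): 20.530 + 0.575x = 50.397 - 0.861x → x_m = 20.7987.
Social marginal cost = private MC − MEB = 19.934 + 0.177x.
Set SMC = demand: 19.934 + 0.177x = 50.397 - 0.861x → x* = 29.3478.
Height of the DWL triangle at x_m is demand(x_m) − SMC(x_m) = MEB(x_m) = 8.8739.
DWL = ½ × 8.5491 × 8.8739 = 37.9319.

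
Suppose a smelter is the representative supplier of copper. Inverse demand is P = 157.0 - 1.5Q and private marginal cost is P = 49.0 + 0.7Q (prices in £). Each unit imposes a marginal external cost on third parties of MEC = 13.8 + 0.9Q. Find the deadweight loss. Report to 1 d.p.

DWL = £542.2

Market equilibrium (private): 49.0 + 0.7Q = 157.0 - 1.5Q → Q_m = 49.0909.
Social marginal cost = private MC + MEC = 62.8 + 1.6Q.
Set SMC = demand: 62.8 + 1.6Q = 157.0 - 1.5Q → Q* = 30.3871.
The welfare-loss triangle has base |Q_m − Q*| and height MEC(Q_m) (the vertical gap between SMC and demand is zero at Q* and MEC at Q_m).
DWL = ½ × 18.7038 × 57.9818 = 542.2400.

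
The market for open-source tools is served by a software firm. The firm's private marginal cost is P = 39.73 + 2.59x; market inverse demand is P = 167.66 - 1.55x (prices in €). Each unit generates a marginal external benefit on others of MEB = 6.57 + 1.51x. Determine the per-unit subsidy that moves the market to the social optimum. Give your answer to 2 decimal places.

subsidy = €83.79 per unit

Social marginal cost = private MC − MEB = 33.16 + 1.08x.
Set SMC = demand: 33.16 + 1.08x = 167.66 - 1.55x → x* = 51.1407.
The Pigouvian subsidy equals MEB at x*: 6.57 + 1.51×51.1407 = 83.7925.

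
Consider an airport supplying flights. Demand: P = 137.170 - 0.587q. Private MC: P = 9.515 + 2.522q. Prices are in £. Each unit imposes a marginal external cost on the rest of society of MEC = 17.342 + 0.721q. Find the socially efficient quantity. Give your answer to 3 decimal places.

q* = 28.802

Social marginal cost = private MC + MEC = 26.857 + 3.243q.
Set SMC = demand: 26.857 + 3.243q = 137.170 - 0.587q → q* = 28.8023.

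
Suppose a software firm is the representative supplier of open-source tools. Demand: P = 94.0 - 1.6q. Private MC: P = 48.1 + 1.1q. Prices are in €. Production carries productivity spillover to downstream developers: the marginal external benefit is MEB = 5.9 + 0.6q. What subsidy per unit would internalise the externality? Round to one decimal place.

subsidy = €20.7 per unit

Social marginal cost = private MC − MEB = 42.2 + 0.5q.
Set SMC = demand: 42.2 + 0.5q = 94.0 - 1.6q → q* = 24.6667.
The Pigouvian subsidy equals MEB at q*: 5.9 + 0.6×24.6667 = 20.7000.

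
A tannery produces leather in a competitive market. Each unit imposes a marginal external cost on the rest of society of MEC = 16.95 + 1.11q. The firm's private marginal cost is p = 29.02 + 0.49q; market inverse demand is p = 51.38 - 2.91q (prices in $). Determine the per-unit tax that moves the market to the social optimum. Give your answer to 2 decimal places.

tax = $18.28 per unit

Social marginal cost = private MC + MEC = 45.97 + 1.60q.
Set SMC = demand: 45.97 + 1.60q = 51.38 - 2.91q → q* = 1.1996.
The Pigouvian tax equals MEC at q*: 16.95 + 1.11×1.1996 = 18.2816.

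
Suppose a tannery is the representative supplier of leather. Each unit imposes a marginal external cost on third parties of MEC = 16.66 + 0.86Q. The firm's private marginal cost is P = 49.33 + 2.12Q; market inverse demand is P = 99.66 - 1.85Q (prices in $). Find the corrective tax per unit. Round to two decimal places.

Social marginal cost = private MC + MEC = 65.99 + 2.98Q.
Set SMC = demand: 65.99 + 2.98Q = 99.66 - 1.85Q → Q* = 6.9710.
The Pigouvian tax equals MEC at Q*: 16.66 + 0.86×6.9710 = 22.6551.

tax = $22.66 per unit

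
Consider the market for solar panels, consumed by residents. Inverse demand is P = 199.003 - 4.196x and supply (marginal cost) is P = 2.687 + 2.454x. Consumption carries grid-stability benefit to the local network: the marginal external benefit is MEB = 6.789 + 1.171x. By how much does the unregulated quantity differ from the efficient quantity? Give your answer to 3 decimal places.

7.549 units

Market equilibrium (private): 2.687 + 2.454x = 199.003 - 4.196x → x_m = 29.5212.
Social marginal benefit = demand + MEB = 205.792 - 3.025x.
Set SMB = MC: 205.792 - 3.025x = 2.687 + 2.454x → x* = 37.0697.
Gap = |29.5212 − 37.0697| = 7.5485.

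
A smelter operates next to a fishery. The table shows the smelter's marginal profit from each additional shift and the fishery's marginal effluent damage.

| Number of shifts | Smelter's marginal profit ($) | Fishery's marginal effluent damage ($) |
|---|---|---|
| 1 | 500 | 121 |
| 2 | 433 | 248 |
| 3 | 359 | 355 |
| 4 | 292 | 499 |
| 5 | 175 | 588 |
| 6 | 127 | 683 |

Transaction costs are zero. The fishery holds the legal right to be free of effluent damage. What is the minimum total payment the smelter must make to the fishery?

Efficient level: marginal profit ≥ marginal effluent damage through level 3, so k* = 3.
With the fishery holding the right, the smelter must at least compensate total damage at k*: 121 + 248 + 355 = 724.

$724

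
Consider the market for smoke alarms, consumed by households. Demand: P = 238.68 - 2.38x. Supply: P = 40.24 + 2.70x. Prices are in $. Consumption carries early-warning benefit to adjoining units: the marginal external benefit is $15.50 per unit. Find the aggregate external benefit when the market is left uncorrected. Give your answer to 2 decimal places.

$605.48

Market equilibrium (private): 40.24 + 2.70x = 238.68 - 2.38x → x_m = 39.0630.
Total external benefit = MEB × x_m = 15.50 × 39.0630 = 605.4765.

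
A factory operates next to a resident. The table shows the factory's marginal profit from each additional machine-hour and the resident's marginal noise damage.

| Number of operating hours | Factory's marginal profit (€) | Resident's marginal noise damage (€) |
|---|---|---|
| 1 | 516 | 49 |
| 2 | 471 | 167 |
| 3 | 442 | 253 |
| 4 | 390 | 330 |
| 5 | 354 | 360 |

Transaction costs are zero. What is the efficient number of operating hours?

4

Bargaining reaches the level where marginal profit last exceeds marginal noise damage.
That holds through level 4 (390 ≥ 330) but not at 5 (354 < 360).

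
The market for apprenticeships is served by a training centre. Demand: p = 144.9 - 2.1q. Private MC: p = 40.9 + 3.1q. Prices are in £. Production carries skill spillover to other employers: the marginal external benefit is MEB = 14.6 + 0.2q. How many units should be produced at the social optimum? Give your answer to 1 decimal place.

Social marginal cost = private MC − MEB = 26.3 + 2.9q.
Set SMC = demand: 26.3 + 2.9q = 144.9 - 2.1q → q* = 23.7200.

q* = 23.7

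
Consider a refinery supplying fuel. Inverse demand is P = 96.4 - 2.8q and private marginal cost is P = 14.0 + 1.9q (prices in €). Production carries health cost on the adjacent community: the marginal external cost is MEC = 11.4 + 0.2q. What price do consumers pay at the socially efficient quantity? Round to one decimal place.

Social marginal cost = private MC + MEC = 25.4 + 2.1q.
Set SMC = demand: 25.4 + 2.1q = 96.4 - 2.8q → q* = 14.4898.
Consumer price on the demand curve at q*: 96.4 − 2.8×14.4898 = 55.8286.

P = €55.8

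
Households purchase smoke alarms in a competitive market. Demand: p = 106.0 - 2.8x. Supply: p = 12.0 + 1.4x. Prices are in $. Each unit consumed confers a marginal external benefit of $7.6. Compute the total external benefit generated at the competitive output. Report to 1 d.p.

$170.1

Market equilibrium (private): 12.0 + 1.4x = 106.0 - 2.8x → x_m = 22.3810.
Total external benefit = MEB × x_m = 7.6 × 22.3810 = 170.0956.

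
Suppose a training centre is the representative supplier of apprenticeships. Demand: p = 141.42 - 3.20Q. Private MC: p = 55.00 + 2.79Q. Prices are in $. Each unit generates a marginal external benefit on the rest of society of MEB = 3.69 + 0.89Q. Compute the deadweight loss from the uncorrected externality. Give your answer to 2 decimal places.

Market equilibrium (private): 55.00 + 2.79Q = 141.42 - 3.20Q → Q_m = 14.4274.
Social marginal cost = private MC − MEB = 51.31 + 1.90Q.
Set SMC = demand: 51.31 + 1.90Q = 141.42 - 3.20Q → Q* = 17.6686.
Height of the DWL triangle at Q_m is demand(Q_m) − SMC(Q_m) = MEB(Q_m) = 16.5304.
DWL = ½ × 3.2412 × 16.5304 = 26.7892.

DWL = $26.79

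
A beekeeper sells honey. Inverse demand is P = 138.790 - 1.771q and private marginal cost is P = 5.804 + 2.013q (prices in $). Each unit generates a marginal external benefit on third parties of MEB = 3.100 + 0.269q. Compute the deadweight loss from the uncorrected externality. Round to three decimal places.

DWL = $22.418

Market equilibrium (private): 5.804 + 2.013q = 138.790 - 1.771q → q_m = 35.1443.
Social marginal cost = private MC − MEB = 2.704 + 1.744q.
Set SMC = demand: 2.704 + 1.744q = 138.790 - 1.771q → q* = 38.7158.
Height of the DWL triangle at q_m is demand(q_m) − SMC(q_m) = MEB(q_m) = 12.5538.
DWL = ½ × 3.5715 × 12.5538 = 22.4179.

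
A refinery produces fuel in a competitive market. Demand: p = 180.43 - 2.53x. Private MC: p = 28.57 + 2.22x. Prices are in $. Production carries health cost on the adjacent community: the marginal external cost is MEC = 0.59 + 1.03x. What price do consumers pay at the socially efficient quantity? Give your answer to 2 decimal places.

P = $114.22

Social marginal cost = private MC + MEC = 29.16 + 3.25x.
Set SMC = demand: 29.16 + 3.25x = 180.43 - 2.53x → x* = 26.1713.
Consumer price on the demand curve at x*: 180.43 − 2.53×26.1713 = 114.2166.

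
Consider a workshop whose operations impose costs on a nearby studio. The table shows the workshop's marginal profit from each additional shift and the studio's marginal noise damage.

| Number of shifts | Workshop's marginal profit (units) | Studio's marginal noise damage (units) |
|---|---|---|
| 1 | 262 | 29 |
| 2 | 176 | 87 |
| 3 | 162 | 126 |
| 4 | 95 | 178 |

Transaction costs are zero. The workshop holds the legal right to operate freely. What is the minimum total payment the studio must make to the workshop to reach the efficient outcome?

Left alone the workshop would choose level 4 (marginal profit stays positive).
Efficient level: k* = 3 (marginal profit ≥ marginal noise damage through 3).
The studio must at least cover the workshop's forgone profit from cutting 4→3: 95 = 95.

95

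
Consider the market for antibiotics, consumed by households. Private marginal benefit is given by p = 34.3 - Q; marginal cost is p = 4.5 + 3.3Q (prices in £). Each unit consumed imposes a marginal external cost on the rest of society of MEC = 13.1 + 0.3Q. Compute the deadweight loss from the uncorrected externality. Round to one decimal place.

DWL = £25.0

Market equilibrium (private): 4.5 + 3.3Q = 34.3 - Q → Q_m = 6.9302.
Social marginal benefit = demand − MEC = 21.2 - 1.3Q.
Set SMB = MC: 21.2 - 1.3Q = 4.5 + 3.3Q → Q* = 3.6304.
The welfare-loss triangle has base |Q_m − Q*| and height MEC(Q_m) (the vertical gap between SMB and MC is zero at Q* and MEC at Q_m).
DWL = ½ × 3.2998 × 15.1791 = 25.0440.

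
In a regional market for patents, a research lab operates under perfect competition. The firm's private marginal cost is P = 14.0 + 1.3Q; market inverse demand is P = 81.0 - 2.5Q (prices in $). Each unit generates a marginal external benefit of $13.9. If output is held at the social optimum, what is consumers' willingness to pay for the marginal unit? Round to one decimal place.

Social marginal cost = private MC − MEB = 0.1 + 1.3Q.
Set SMC = demand: 0.1 + 1.3Q = 81.0 - 2.5Q → Q* = 21.2895.
Consumer price on the demand curve at Q*: 81.0 − 2.5×21.2895 = 27.7763.

P = $27.8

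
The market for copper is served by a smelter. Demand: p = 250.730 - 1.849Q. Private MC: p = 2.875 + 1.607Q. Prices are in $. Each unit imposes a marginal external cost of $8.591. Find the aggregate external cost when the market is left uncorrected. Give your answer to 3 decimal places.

Market equilibrium (private): 2.875 + 1.607Q = 250.730 - 1.849Q → Q_m = 71.7173.
Total external cost = MEC × Q_m = 8.591 × 71.7173 = 616.1233.

$616.123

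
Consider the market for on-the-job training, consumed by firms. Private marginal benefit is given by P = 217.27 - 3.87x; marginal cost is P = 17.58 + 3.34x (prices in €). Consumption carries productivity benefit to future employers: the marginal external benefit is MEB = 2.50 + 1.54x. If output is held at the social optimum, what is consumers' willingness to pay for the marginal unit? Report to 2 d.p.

P = €79.27

Social marginal benefit = demand + MEB = 219.77 - 2.33x.
Set SMB = MC: 219.77 - 2.33x = 17.58 + 3.34x → x* = 35.6596.
Consumer price on the demand curve at x*: 217.27 − 3.87×35.6596 = 79.2673.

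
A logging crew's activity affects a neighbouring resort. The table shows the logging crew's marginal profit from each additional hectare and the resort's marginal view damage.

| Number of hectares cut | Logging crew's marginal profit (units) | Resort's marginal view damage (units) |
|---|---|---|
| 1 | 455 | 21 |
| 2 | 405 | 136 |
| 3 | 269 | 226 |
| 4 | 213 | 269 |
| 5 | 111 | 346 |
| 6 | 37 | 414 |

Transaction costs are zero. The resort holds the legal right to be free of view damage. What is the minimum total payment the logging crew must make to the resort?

383

Efficient level: marginal profit ≥ marginal view damage through level 3, so k* = 3.
With the resort holding the right, the logging crew must at least compensate total damage at k*: 21 + 136 + 226 = 383.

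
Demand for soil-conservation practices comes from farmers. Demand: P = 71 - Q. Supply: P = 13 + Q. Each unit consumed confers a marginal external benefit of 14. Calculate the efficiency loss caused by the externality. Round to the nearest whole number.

DWL = 49

Market equilibrium (private): 13 + Q = 71 - Q → Q_m = 29.0000.
Social marginal benefit = demand + MEB = 85 - Q.
Set SMB = MC: 85 - Q = 13 + Q → Q* = 36.0000.
The loss is the area between SMB and MC from Q* to Q_m; with linear curves that's a triangle of height MEB(Q_m).
DWL = ½ × 7.0000 × 14.0000 = 49.0000.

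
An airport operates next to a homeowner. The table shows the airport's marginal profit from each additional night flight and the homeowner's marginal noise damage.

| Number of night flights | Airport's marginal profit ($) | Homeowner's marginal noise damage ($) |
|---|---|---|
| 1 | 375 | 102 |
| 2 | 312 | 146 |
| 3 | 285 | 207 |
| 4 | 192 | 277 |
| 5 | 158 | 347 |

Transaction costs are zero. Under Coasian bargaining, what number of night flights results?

3

Bargaining reaches the level where marginal profit last exceeds marginal noise damage.
That holds through level 3 (285 ≥ 207) but not at 4 (192 < 277).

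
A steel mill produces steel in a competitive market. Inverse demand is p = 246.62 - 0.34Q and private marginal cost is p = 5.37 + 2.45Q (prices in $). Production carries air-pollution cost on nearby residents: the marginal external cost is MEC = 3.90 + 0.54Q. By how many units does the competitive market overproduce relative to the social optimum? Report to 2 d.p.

15.19 units

Market equilibrium (private): 5.37 + 2.45Q = 246.62 - 0.34Q → Q_m = 86.4695.
Social marginal cost = private MC + MEC = 9.27 + 2.99Q.
Set SMC = demand: 9.27 + 2.99Q = 246.62 - 0.34Q → Q* = 71.2763.
Gap = |86.4695 − 71.2763| = 15.1932.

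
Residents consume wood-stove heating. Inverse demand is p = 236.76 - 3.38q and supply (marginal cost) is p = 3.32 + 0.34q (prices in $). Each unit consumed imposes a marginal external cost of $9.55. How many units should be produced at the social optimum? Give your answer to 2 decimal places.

q* = 60.19

Social marginal benefit = demand − MEC = 227.21 - 3.38q.
Set SMB = MC: 227.21 - 3.38q = 3.32 + 0.34q → q* = 60.1855.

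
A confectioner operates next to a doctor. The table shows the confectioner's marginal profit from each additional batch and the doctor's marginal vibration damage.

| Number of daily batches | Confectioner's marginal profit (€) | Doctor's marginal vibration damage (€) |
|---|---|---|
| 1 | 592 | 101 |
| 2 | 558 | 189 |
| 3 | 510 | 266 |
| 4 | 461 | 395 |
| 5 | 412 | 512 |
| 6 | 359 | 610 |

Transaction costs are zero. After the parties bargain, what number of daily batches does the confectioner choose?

Bargaining reaches the level where marginal profit last exceeds marginal vibration damage.
That holds through level 4 (461 ≥ 395) but not at 5 (412 < 512).

4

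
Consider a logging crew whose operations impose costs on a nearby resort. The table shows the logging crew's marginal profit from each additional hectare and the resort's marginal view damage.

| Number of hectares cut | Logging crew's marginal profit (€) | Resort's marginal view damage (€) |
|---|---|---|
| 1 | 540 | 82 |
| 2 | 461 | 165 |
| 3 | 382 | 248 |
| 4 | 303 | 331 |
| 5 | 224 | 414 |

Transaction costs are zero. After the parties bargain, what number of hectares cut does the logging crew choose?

Bargaining reaches the level where marginal profit last exceeds marginal view damage.
That holds through level 3 (382 ≥ 248) but not at 4 (303 < 331).

3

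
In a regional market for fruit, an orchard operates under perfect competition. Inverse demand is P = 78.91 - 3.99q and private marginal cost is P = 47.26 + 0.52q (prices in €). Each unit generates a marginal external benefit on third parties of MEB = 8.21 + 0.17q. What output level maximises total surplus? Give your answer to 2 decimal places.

q* = 9.18

Social marginal cost = private MC − MEB = 39.05 + 0.35q.
Set SMC = demand: 39.05 + 0.35q = 78.91 - 3.99q → q* = 9.1843.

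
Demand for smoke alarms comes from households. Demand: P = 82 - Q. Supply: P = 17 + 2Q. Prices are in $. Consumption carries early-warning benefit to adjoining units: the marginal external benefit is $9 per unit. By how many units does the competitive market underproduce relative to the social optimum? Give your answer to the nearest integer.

3 units

Market equilibrium (private): 17 + 2Q = 82 - Q → Q_m = 21.6667.
Social marginal benefit = demand + MEB = 91 - Q.
Set SMB = MC: 91 - Q = 17 + 2Q → Q* = 24.6667.
Gap = |21.6667 − 24.6667| = 3.0000.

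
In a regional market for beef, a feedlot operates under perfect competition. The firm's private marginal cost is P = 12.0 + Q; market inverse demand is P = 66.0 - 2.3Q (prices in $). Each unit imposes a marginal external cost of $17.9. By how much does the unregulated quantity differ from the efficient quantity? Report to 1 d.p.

5.4 units

Market equilibrium (private): 12.0 + Q = 66.0 - 2.3Q → Q_m = 16.3636.
Social marginal cost = private MC + MEC = 29.9 + Q.
Set SMC = demand: 29.9 + Q = 66.0 - 2.3Q → Q* = 10.9394.
Gap = |16.3636 − 10.9394| = 5.4242.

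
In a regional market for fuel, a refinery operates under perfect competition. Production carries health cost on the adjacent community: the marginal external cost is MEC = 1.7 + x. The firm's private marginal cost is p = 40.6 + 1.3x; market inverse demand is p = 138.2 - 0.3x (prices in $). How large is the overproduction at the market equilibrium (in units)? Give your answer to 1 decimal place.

Market equilibrium (private): 40.6 + 1.3x = 138.2 - 0.3x → x_m = 61.0000.
Social marginal cost = private MC + MEC = 42.3 + 2.3x.
Set SMC = demand: 42.3 + 2.3x = 138.2 - 0.3x → x* = 36.8846.
Gap = |61.0000 − 36.8846| = 24.1154.

24.1 units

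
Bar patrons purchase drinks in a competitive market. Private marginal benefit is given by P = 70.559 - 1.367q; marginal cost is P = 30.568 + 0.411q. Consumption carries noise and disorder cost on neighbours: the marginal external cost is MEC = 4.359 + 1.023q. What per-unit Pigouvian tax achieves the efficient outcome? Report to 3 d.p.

Social marginal benefit = demand − MEC = 66.200 - 2.390q.
Set SMB = MC: 66.200 - 2.390q = 30.568 + 0.411q → q* = 12.7212.
The Pigouvian tax equals MEC at q*: 4.359 + 1.023×12.7212 = 17.3728.

tax = 17.373 per unit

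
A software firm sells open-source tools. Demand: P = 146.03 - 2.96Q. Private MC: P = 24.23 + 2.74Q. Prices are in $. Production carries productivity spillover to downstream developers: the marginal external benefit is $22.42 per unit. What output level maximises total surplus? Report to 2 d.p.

Social marginal cost = private MC − MEB = 1.81 + 2.74Q.
Set SMC = demand: 1.81 + 2.74Q = 146.03 - 2.96Q → Q* = 25.3018.

Q* = 25.30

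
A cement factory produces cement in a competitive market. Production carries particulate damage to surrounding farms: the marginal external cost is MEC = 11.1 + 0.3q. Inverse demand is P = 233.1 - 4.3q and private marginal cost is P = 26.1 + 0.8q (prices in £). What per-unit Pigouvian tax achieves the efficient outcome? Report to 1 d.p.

Social marginal cost = private MC + MEC = 37.2 + 1.1q.
Set SMC = demand: 37.2 + 1.1q = 233.1 - 4.3q → q* = 36.2778.
The Pigouvian tax equals MEC at q*: 11.1 + 0.3×36.2778 = 21.9833.

tax = £22.0 per unit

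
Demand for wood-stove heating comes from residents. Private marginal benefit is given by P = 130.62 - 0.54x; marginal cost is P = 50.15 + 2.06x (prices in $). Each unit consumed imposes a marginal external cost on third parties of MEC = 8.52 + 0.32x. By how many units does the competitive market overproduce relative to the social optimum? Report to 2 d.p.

Market equilibrium (private): 50.15 + 2.06x = 130.62 - 0.54x → x_m = 30.9500.
Social marginal benefit = demand − MEC = 122.10 - 0.86x.
Set SMB = MC: 122.10 - 0.86x = 50.15 + 2.06x → x* = 24.6404.
Gap = |30.9500 − 24.6404| = 6.3096.

6.31 units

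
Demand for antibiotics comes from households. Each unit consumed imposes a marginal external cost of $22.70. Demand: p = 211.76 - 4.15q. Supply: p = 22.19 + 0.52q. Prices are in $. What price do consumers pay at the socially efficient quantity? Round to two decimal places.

P = $63.47

Social marginal benefit = demand − MEC = 189.06 - 4.15q.
Set SMB = MC: 189.06 - 4.15q = 22.19 + 0.52q → q* = 35.7323.
Consumer price on the demand curve at q*: 211.76 − 4.15×35.7323 = 63.4710.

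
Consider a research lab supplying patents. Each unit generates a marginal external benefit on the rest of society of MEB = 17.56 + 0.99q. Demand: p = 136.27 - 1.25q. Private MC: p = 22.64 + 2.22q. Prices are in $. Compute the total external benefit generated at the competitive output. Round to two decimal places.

$1105.83

Market equilibrium (private): 22.64 + 2.22q = 136.27 - 1.25q → q_m = 32.7464.
Total external benefit = ∫₀^{q_m} (17.56 + 0.99q) dq = 17.56×32.7464 + ½×0.99×32.7464² = 1105.8285.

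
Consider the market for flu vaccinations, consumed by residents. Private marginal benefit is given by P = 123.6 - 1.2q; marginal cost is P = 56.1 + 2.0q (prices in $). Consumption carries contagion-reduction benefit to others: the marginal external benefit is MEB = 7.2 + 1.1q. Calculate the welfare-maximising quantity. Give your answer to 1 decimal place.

q* = 35.6

Social marginal benefit = demand + MEB = 130.8 - 0.1q.
Set SMB = MC: 130.8 - 0.1q = 56.1 + 2.0q → q* = 35.5714.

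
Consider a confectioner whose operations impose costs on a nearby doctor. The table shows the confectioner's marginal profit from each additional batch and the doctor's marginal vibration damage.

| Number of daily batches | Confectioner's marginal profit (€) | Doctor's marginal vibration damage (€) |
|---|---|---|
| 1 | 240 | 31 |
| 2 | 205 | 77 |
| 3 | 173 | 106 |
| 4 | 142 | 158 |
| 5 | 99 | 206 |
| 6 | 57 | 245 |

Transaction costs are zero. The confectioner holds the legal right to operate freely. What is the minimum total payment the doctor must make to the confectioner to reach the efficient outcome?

€298

Left alone the confectioner would choose level 6 (marginal profit stays positive).
Efficient level: k* = 3 (marginal profit ≥ marginal vibration damage through 3).
The doctor must at least cover the confectioner's forgone profit from cutting 6→3: 142 + 99 + 57 = 298.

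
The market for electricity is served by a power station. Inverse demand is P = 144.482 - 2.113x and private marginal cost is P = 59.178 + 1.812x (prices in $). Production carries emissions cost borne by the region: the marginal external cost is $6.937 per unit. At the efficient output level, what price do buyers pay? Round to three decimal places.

P = $102.294

Social marginal cost = private MC + MEC = 66.115 + 1.812x.
Set SMC = demand: 66.115 + 1.812x = 144.482 - 2.113x → x* = 19.9661.
Consumer price on the demand curve at x*: 144.482 − 2.113×19.9661 = 102.2936.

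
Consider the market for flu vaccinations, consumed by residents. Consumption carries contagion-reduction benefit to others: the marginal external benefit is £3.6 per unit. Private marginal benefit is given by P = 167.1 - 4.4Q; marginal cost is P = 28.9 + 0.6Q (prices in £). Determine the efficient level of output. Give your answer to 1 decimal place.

Q* = 28.4

Social marginal benefit = demand + MEB = 170.7 - 4.4Q.
Set SMB = MC: 170.7 - 4.4Q = 28.9 + 0.6Q → Q* = 28.3600.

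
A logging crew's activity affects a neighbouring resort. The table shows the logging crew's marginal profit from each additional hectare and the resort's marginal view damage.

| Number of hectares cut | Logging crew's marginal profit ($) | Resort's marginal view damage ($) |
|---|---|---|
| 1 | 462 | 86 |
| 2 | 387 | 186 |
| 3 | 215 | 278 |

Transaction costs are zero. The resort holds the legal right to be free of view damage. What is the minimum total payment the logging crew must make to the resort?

$272

Efficient level: marginal profit ≥ marginal view damage through level 2, so k* = 2.
With the resort holding the right, the logging crew must at least compensate total damage at k*: 86 + 186 = 272.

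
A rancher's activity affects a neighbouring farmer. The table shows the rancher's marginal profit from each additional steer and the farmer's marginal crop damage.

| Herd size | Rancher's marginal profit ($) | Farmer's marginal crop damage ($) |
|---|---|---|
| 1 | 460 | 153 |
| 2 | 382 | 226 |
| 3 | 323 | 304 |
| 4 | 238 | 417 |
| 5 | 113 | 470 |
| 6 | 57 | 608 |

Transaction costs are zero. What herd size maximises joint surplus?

3

Bargaining reaches the level where marginal profit last exceeds marginal crop damage.
That holds through level 3 (323 ≥ 304) but not at 4 (238 < 417).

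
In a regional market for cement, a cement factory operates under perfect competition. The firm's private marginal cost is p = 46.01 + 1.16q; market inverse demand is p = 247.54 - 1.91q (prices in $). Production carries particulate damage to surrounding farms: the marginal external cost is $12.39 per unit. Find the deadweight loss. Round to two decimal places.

DWL = $25.00

Market equilibrium (private): 46.01 + 1.16q = 247.54 - 1.91q → q_m = 65.6450.
Social marginal cost = private MC + MEC = 58.40 + 1.16q.
Set SMC = demand: 58.40 + 1.16q = 247.54 - 1.91q → q* = 61.6091.
Height of the DWL triangle at q_m is SMC(q_m) − demand(q_m) = MEC(q_m) = 12.3900.
DWL = ½ × 4.0359 × 12.3900 = 25.0024.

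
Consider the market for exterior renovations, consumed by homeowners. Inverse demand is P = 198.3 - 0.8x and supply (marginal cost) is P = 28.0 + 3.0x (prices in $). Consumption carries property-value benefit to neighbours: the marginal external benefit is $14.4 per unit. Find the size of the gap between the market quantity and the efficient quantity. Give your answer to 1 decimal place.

Market equilibrium (private): 28.0 + 3.0x = 198.3 - 0.8x → x_m = 44.8158.
Social marginal benefit = demand + MEB = 212.7 - 0.8x.
Set SMB = MC: 212.7 - 0.8x = 28.0 + 3.0x → x* = 48.6053.
Gap = |44.8158 − 48.6053| = 3.7895.

3.8 units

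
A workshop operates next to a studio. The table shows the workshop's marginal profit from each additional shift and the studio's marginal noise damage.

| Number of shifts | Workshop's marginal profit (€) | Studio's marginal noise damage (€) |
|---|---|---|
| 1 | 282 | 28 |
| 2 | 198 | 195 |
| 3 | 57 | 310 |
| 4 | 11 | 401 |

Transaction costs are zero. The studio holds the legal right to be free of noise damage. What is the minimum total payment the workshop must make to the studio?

€223

Efficient level: marginal profit ≥ marginal noise damage through level 2, so k* = 2.
With the studio holding the right, the workshop must at least compensate total damage at k*: 28 + 195 = 223.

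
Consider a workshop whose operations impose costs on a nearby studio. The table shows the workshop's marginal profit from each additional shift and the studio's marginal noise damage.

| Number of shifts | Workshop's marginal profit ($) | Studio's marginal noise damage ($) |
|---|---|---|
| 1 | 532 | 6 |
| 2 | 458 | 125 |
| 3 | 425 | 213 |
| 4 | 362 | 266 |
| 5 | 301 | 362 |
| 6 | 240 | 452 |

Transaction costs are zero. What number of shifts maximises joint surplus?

Bargaining reaches the level where marginal profit last exceeds marginal noise damage.
That holds through level 4 (362 ≥ 266) but not at 5 (301 < 362).

4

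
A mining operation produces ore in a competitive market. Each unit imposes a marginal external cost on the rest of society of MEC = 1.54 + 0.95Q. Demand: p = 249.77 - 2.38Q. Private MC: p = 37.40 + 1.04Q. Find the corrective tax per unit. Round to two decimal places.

tax = 47.37 per unit

Social marginal cost = private MC + MEC = 38.94 + 1.99Q.
Set SMC = demand: 38.94 + 1.99Q = 249.77 - 2.38Q → Q* = 48.2449.
The Pigouvian tax equals MEC at Q*: 1.54 + 0.95×48.2449 = 47.3727.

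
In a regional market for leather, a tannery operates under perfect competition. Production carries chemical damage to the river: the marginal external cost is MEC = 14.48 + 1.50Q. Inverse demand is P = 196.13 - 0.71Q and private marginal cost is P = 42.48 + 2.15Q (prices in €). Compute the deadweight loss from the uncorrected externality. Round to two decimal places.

DWL = €1036.41

Market equilibrium (private): 42.48 + 2.15Q = 196.13 - 0.71Q → Q_m = 53.7238.
Social marginal cost = private MC + MEC = 56.96 + 3.65Q.
Set SMC = demand: 56.96 + 3.65Q = 196.13 - 0.71Q → Q* = 31.9197.
Height of the DWL triangle at Q_m is SMC(Q_m) − demand(Q_m) = MEC(Q_m) = 95.0657.
DWL = ½ × 21.8041 × 95.0657 = 1036.4110.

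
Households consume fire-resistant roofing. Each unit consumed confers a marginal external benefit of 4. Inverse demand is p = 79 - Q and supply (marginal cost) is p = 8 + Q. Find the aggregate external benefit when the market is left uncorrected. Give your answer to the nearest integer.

Market equilibrium (private): 8 + Q = 79 - Q → Q_m = 35.5000.
Total external benefit = MEB × Q_m = 4 × 35.5000 = 142.0000.

142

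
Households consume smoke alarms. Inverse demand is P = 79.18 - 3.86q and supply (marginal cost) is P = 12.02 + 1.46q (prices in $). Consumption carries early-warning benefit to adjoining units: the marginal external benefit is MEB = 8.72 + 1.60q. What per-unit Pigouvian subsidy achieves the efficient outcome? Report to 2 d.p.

subsidy = $41.36 per unit

Social marginal benefit = demand + MEB = 87.90 - 2.26q.
Set SMB = MC: 87.90 - 2.26q = 12.02 + 1.46q → q* = 20.3978.
The Pigouvian subsidy equals MEB at q*: 8.72 + 1.60×20.3978 = 41.3565.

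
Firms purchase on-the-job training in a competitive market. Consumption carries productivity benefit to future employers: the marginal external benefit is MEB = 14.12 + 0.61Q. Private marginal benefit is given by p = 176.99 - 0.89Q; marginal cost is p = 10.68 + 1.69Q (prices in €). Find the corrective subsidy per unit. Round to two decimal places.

subsidy = €69.99 per unit

Social marginal benefit = demand + MEB = 191.11 - 0.28Q.
Set SMB = MC: 191.11 - 0.28Q = 10.68 + 1.69Q → Q* = 91.5888.
The Pigouvian subsidy equals MEB at Q*: 14.12 + 0.61×91.5888 = 69.9892.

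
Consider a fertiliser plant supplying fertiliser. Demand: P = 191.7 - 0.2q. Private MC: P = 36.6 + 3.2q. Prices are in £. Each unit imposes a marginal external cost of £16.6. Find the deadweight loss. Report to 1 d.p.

Market equilibrium (private): 36.6 + 3.2q = 191.7 - 0.2q → q_m = 45.6176.
Social marginal cost = private MC + MEC = 53.2 + 3.2q.
Set SMC = demand: 53.2 + 3.2q = 191.7 - 0.2q → q* = 40.7353.
The welfare-loss triangle has base |q_m − q*| and height MEC(q_m) (the vertical gap between SMC and demand is zero at q* and MEC at q_m).
DWL = ½ × 4.8823 × 16.6000 = 40.5231.

DWL = £40.5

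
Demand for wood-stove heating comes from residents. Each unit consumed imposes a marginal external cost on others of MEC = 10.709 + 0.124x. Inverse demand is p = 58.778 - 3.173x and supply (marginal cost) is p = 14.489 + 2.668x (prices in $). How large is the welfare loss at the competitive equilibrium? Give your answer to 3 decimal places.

DWL = $11.375

Market equilibrium (private): 14.489 + 2.668x = 58.778 - 3.173x → x_m = 7.5824.
Social marginal benefit = demand − MEC = 48.069 - 3.297x.
Set SMB = MC: 48.069 - 3.297x = 14.489 + 2.668x → x* = 5.6295.
The welfare-loss triangle has base |x_m − x*| and height MEC(x_m) (the vertical gap between SMB and MC is zero at x* and MEC at x_m).
DWL = ½ × 1.9529 × 11.6492 = 11.3749.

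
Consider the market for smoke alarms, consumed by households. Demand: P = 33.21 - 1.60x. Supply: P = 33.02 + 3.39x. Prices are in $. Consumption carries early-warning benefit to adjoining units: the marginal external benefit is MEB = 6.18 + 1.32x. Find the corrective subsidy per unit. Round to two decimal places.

subsidy = $8.47 per unit

Social marginal benefit = demand + MEB = 39.39 - 0.28x.
Set SMB = MC: 39.39 - 0.28x = 33.02 + 3.39x → x* = 1.7357.
The Pigouvian subsidy equals MEB at x*: 6.18 + 1.32×1.7357 = 8.4711.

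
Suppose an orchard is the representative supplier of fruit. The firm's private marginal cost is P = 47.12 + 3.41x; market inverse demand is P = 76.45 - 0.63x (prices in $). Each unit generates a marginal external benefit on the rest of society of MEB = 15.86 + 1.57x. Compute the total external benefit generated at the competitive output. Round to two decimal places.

Market equilibrium (private): 47.12 + 3.41x = 76.45 - 0.63x → x_m = 7.2599.
Total external benefit = ∫₀^{x_m} (15.86 + 1.57x) dx = 15.86×7.2599 + ½×1.57×7.2599² = 156.5163.

$156.52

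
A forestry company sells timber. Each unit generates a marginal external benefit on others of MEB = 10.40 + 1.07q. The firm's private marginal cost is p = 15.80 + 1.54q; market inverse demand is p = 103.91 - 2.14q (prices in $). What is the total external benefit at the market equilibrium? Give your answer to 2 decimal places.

$555.70

Market equilibrium (private): 15.80 + 1.54q = 103.91 - 2.14q → q_m = 23.9429.
Total external benefit = ∫₀^{q_m} (10.40 + 1.07q) dq = 10.40×23.9429 + ½×1.07×23.9429² = 555.7016.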